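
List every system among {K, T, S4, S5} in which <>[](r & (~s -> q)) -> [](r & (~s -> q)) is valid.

S4-tableau for the negation ~(<>[](r & (~s -> q)) -> [](r & (~s -> q))):
1. ~(<>[](r & (~s -> q)) -> [](r & (~s -> q))), 0
2. <>[](r & (~s -> q)), 0
3. ~[](r & (~s -> q)), 0
4. [](r & (~s -> q)), 1
5. r & (~s -> q), 1
6. r, 1
7. ~s -> q, 1
8. q, 1
9. ~(r & (~s -> q)), 2
10. ~(~s -> q), 2
11. ~s, 2
12. ~q, 2
Accessibility: 0R0, 0R1, 0R2, 1R1, 2R2
Complete open branch: countermodel on an S4-frame, so not valid in S4, nor in K, T (the same frame is also a K-frame and a T-frame).
S5-tableau for the negation ~(<>[](r & (~s -> q)) -> [](r & (~s -> q))):
1. ~(<>[](r & (~s -> q)) -> [](r & (~s -> q))), 0
2. <>[](r & (~s -> q)), 0
3. ~[](r & (~s -> q)), 0
4. [](r & (~s -> q)), 1
5. r & (~s -> q), 0
6. r, 0
7. ~s -> q, 0
8. r & (~s -> q), 1
9. r, 1
10. ~s -> q, 1
11. q, 0
12. q, 1
13. ~(r & (~s -> q)), 2
14. r & (~s -> q), 2
15. r, 2
16. ~s -> q, 2
17. ~(~s -> q), 2
18. ~s, 2
19. ~q, 2
20. q, 2
Accessibility: 0R0, 0R1, 0R2, 1R0, 1R1, 1R2, 2R0, 2R1, 2R2
Branch closes: q and ~q both at 2.
Every branch closes (one shown): valid in S5.

S5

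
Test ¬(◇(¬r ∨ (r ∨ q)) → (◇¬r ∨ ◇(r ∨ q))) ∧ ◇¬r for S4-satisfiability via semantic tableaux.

1. ¬(◇(¬r ∨ (r ∨ q)) → (◇¬r ∨ ◇(r ∨ q))) ∧ ◇¬r, w0
2. ¬(◇(¬r ∨ (r ∨ q)) → (◇¬r ∨ ◇(r ∨ q))), w0
3. ◇¬r, w0
4. ◇(¬r ∨ (r ∨ q)), w0
5. ¬(◇¬r ∨ ◇(r ∨ q)), w0
6. ¬◇¬r, w0
7. ¬◇(r ∨ q), w0
8. r, w0
9. ¬(r ∨ q), w0
10. ¬r, w0
11. ¬q, w0
Accessibility: w0Rw0
Branch closes: r and ¬r both at w0.
Every branch closes; the branch above is one of them.

Unsatisfiable (every branch closes)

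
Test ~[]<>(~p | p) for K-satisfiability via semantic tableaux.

1. ~[]<>(~p | p), 0
2. ~<>(~p | p), 1
Accessibility: 0R1

Satisfiable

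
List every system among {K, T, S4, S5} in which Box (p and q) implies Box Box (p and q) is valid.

S4, S5

S4-tableau for the negation not (Box (p and q) implies Box Box (p and q)):
1. not (Box (p and q) implies Box Box (p and q)), 0
2. Box (p and q), 0
3. not Box Box (p and q), 0
4. p and q, 0
5. p, 0
6. q, 0
7. not Box (p and q), 1
8. p and q, 1
9. p, 1
10. q, 1
11. not (p and q), 2
12. p and q, 2
13. p, 2
14. q, 2
15. not q, 2
Accessibility: 0R0, 0R1, 0R2, 1R1, 1R2, 2R2
Branch closes: q and not q both at 2.
Every branch closes (one shown): valid in S4, hence also in S5 (every theorem of S4 is a theorem of S5).
T-tableau for the negation not (Box (p and q) implies Box Box (p and q)):
1. not (Box (p and q) implies Box Box (p and q)), 0
2. Box (p and q), 0
3. not Box Box (p and q), 0
4. p and q, 0
5. p, 0
6. q, 0
7. not Box (p and q), 1
8. p and q, 1
9. p, 1
10. q, 1
11. not (p and q), 2
12. not q, 2
Accessibility: 0R0, 0R1, 1R1, 1R2, 2R2
Complete open branch: countermodel on a T-frame, so not valid in T, nor in K (the same frame is also a K-frame).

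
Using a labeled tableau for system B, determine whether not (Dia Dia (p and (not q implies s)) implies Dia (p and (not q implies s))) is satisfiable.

1. not (Dia Dia (p and (not q implies s)) implies Dia (p and (not q implies s))), 0
2. Dia Dia (p and (not q implies s)), 0
3. not Dia (p and (not q implies s)), 0
4. not (p and (not q implies s)), 0
5. not (not q implies s), 0
6. not q, 0
7. not s, 0
8. Dia (p and (not q implies s)), 1
9. not (p and (not q implies s)), 1
10. not (not q implies s), 1
11. not q, 1
12. not s, 1
13. p and (not q implies s), 2
14. p, 2
15. not q implies s, 2
16. s, 2
Accessibility: 0R0, 0R1, 1R0, 1R1, 1R2, 2R1, 2R2

Satisfiable (open branch found)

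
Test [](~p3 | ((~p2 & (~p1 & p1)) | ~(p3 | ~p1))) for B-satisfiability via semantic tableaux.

1. [](~p3 | ((~p2 & (~p1 & p1)) | ~(p3 | ~p1))), u
2. ~p3 | ((~p2 & (~p1 & p1)) | ~(p3 | ~p1)), u   [[]-rule on 1 via uRu]
3. (~p2 & (~p1 & p1)) | ~(p3 | ~p1), u   [|-rule on 2 (branches; this branch)]
4. ~(p3 | ~p1), u   [|-rule on 3 (branches; this branch)]
5. ~p3, u   [~|-rule on 4]
6. p1, u   [~|-rule on 4]
Accessibility: uRu

Satisfiable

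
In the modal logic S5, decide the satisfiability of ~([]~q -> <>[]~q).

No, unsatisfiable

1. ~([]~q -> <>[]~q), u
2. []~q, u
3. ~<>[]~q, u
4. ~q, u
5. ~[]~q, u
6. q, v
7. ~q, v
Accessibility: uRu, uRv, vRu, vRv
Branch closes: q and ~q both at v.
Every branch closes; the branch above is one of them.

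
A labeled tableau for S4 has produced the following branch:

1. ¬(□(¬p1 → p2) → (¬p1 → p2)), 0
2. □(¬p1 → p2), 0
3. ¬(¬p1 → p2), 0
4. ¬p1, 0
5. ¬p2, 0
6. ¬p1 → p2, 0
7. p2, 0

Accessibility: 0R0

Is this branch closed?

Yes, closed

Both p2 and ¬p2 appear at 0.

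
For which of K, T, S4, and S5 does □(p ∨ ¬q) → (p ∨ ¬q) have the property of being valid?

T, S4, S5

K-tableau for the negation ¬(□(p ∨ ¬q) → (p ∨ ¬q)):
1. ¬(□(p ∨ ¬q) → (p ∨ ¬q)), u
2. □(p ∨ ¬q), u   [¬→-rule on 1]
3. ¬(p ∨ ¬q), u   [¬→-rule on 1]
4. ¬p, u   [¬∨-rule on 3]
5. q, u   [¬∨-rule on 3]
Complete open branch: countermodel on a K-frame, so not valid in K.
T-tableau for the negation ¬(□(p ∨ ¬q) → (p ∨ ¬q)):
1. ¬(□(p ∨ ¬q) → (p ∨ ¬q)), u
2. □(p ∨ ¬q), u   [¬→-rule on 1]
3. ¬(p ∨ ¬q), u   [¬→-rule on 1]
4. ¬p, u   [¬∨-rule on 3]
5. q, u   [¬∨-rule on 3]
6. p ∨ ¬q, u   [□-rule on 2 via uRu]
7. ¬q, u   [∨-rule on 6 (branches; this branch)]
Accessibility: uRu
Branch closes: q and ¬q both at u.
Every branch closes (one shown): valid in T, hence also in S4, S5 (every theorem of T is a theorem of S4 and S5).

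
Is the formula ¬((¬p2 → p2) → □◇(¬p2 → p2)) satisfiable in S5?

1. ¬((¬p2 → p2) → □◇(¬p2 → p2)), 0
2. ¬p2 → p2, 0   [¬→-rule on 1]
3. ¬□◇(¬p2 → p2), 0   [¬→-rule on 1]
4. p2, 0   [→-rule on 2 (branches; this branch)]
5. ¬◇(¬p2 → p2), 1   [¬□-rule on 3: fresh world 1, 0R1]
6. ¬(¬p2 → p2), 0   [¬◇-rule on 5 via 1R0]
7. ¬p2, 0   [¬→-rule on 6]
Accessibility: 0R0, 0R1, 1R0, 1R1
Branch closes: p2 and ¬p2 both at 0.
Every branch closes; the branch above is one of them.

Unsatisfiable (every branch closes)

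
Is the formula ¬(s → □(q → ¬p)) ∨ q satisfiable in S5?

Satisfiable (open branch found)

1. ¬(s → □(q → ¬p)) ∨ q, w0
2. q, w0
Accessibility: w0Rw0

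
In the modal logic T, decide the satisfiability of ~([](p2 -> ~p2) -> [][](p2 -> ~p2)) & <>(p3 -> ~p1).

Yes, satisfiable

1. ~([](p2 -> ~p2) -> [][](p2 -> ~p2)) & <>(p3 -> ~p1), u
2. ~([](p2 -> ~p2) -> [][](p2 -> ~p2)), u
3. <>(p3 -> ~p1), u
4. [](p2 -> ~p2), u
5. ~[][](p2 -> ~p2), u
6. p2 -> ~p2, u
7. ~p2, u
8. p3 -> ~p1, v
9. p2 -> ~p2, v
10. ~p1, v
11. ~p2, v
12. ~[](p2 -> ~p2), w
13. p2 -> ~p2, w
14. ~p2, w
15. ~(p2 -> ~p2), x
16. p2, x
Accessibility: uRu, uRv, uRw, vRv, wRw, wRx, xRx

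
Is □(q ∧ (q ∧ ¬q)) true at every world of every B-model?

Tableau for the negation ¬□(q ∧ (q ∧ ¬q)):
1. ¬□(q ∧ (q ∧ ¬q)), w0
2. ¬(q ∧ (q ∧ ¬q)), w1
3. ¬(q ∧ ¬q), w1
4. q, w1
Accessibility: w0Rw0, w0Rw1, w1Rw0, w1Rw1
The negation has an open branch (countermodel exists).

No, not valid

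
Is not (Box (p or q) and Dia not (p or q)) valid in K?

Tableau for the negation Box (p or q) and Dia not (p or q):
1. Box (p or q) and Dia not (p or q), u
2. Box (p or q), u   [and-rule on 1]
3. Dia not (p or q), u   [and-rule on 1]
4. not (p or q), v   [Dia-rule on 3: fresh world v, uRv]
5. not p, v   [neg-or-rule on 4]
6. not q, v   [neg-or-rule on 4]
7. p or q, v   [Box-rule on 2 via uRv]
8. q, v   [or-rule on 7 (branches; this branch)]
Accessibility: uRv
Branch closes: q and not q both at v.
Every branch of the negation's tableau closes; the branch above is one of them.

Valid in K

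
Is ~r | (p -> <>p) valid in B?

Tableau for the negation ~(~r | (p -> <>p)):
1. ~(~r | (p -> <>p)), u
2. r, u
3. ~(p -> <>p), u
4. p, u
5. ~<>p, u
6. ~p, u
Accessibility: uRu
Branch closes: p and ~p both at u.
All branches of the negation close; one closing branch shown above.

Valid in B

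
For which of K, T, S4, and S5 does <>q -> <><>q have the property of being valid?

T-tableau for the negation ~(<>q -> <><>q):
1. ~(<>q -> <><>q), 0
2. <>q, 0   [~->-rule on 1]
3. ~<><>q, 0   [~->-rule on 1]
4. ~<>q, 0   [~<>-rule on 3 via 0R0]
5. ~q, 0   [~<>-rule on 4 via 0R0]
6. q, 1   [<>-rule on 2: fresh world 1, 0R1]
7. ~<>q, 1   [~<>-rule on 3 via 0R1]
8. ~q, 1   [~<>-rule on 4 via 0R1]
Accessibility: 0R0, 0R1, 1R1
Branch closes: q and ~q both at 1.
Every branch closes (one shown): valid in T, hence also in S4, S5 (every theorem of T is a theorem of S4 and S5).
K-tableau for the negation ~(<>q -> <><>q):
1. ~(<>q -> <><>q), 0
2. <>q, 0   [~->-rule on 1]
3. ~<><>q, 0   [~->-rule on 1]
4. q, 1   [<>-rule on 2: fresh world 1, 0R1]
5. ~<>q, 1   [~<>-rule on 3 via 0R1]
Accessibility: 0R1
Complete open branch: countermodel on a K-frame, so not valid in K.

T, S4, S5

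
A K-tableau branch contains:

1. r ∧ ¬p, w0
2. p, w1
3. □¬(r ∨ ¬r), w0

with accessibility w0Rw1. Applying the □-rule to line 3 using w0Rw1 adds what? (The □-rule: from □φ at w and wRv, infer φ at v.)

¬(r ∨ ¬r), w1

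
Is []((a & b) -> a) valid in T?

Tableau for the negation ~[]((a & b) -> a):
1. ~[]((a & b) -> a), u
2. ~((a & b) -> a), v
3. a & b, v
4. ~a, v
5. a, v
6. b, v
Accessibility: uRu, uRv, vRv
Branch closes: a and ~a both at v.
All branches of the negation close; one closing branch shown above.

Valid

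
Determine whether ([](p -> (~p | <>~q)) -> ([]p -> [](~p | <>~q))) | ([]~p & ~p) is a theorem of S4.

Valid

Tableau for the negation ~(([](p -> (~p | <>~q)) -> ([]p -> [](~p | <>~q))) | ([]~p & ~p)):
1. ~(([](p -> (~p | <>~q)) -> ([]p -> [](~p | <>~q))) | ([]~p & ~p)), w0
2. ~([](p -> (~p | <>~q)) -> ([]p -> [](~p | <>~q))), w0   [~|-rule on 1]
3. ~([]~p & ~p), w0   [~|-rule on 1]
4. [](p -> (~p | <>~q)), w0   [~->-rule on 2]
5. ~([]p -> [](~p | <>~q)), w0   [~->-rule on 2]
6. []p, w0   [~->-rule on 5]
7. ~[](~p | <>~q), w0   [~->-rule on 5]
8. p -> (~p | <>~q), w0   [[]-rule on 4 via w0Rw0]
9. p, w0   [[]-rule on 6 via w0Rw0]
10. ~[]~p, w0   [~&-rule on 3 (branches; this branch)]
11. ~p | <>~q, w0   [->-rule on 8 (branches; this branch)]
12. <>~q, w0   [|-rule on 11 (branches; this branch)]
13. ~(~p | <>~q), w1   [~[]-rule on 7: fresh world w1, w0Rw1]
14. p, w1   [~|-rule on 13]
15. ~<>~q, w1   [~|-rule on 13]
16. p -> (~p | <>~q), w1   [[]-rule on 4 via w0Rw1]
17. q, w1   [~<>-rule on 15 via w1Rw1]
18. ~p | <>~q, w1   [->-rule on 16 (branches; this branch)]
19. <>~q, w1   [|-rule on 18 (branches; this branch)]
20. p, w2   [~[]-rule on 10: fresh world w2, w0Rw2]
21. p -> (~p | <>~q), w2   [[]-rule on 4 via w0Rw2]
22. ~p | <>~q, w2   [->-rule on 21 (branches; this branch)]
23. <>~q, w2   [|-rule on 22 (branches; this branch)]
24. ~q, w3   [<>-rule on 12: fresh world w3, w0Rw3]
25. p -> (~p | <>~q), w3   [[]-rule on 4 via w0Rw3]
26. p, w3   [[]-rule on 6 via w0Rw3]
27. ~p | <>~q, w3   [->-rule on 25 (branches; this branch)]
28. <>~q, w3   [|-rule on 27 (branches; this branch)]
29. ~q, w4   [<>-rule on 19: fresh world w4, w1Rw4]
30. p -> (~p | <>~q), w4   [[]-rule on 4 via w0Rw4]
31. p, w4   [[]-rule on 6 via w0Rw4]
32. q, w4   [~<>-rule on 15 via w1Rw4]
Accessibility: w0Rw0, w0Rw1, w0Rw2, w0Rw3, w0Rw4, w1Rw1, w1Rw4, w2Rw2, w3Rw3, w4Rw4
Branch closes: q and ~q both at w4.
All branches of the negation close; one closing branch shown above.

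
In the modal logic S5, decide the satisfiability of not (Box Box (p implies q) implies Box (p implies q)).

1. not (Box Box (p implies q) implies Box (p implies q)), 0
2. Box Box (p implies q), 0
3. not Box (p implies q), 0
4. Box (p implies q), 0
5. p implies q, 0
6. q, 0
7. not (p implies q), 1
8. p, 1
9. not q, 1
10. Box (p implies q), 1
11. p implies q, 1
12. q, 1
Accessibility: 0R0, 0R1, 1R0, 1R1
Branch closes: q and not q both at 1.
(One branch shown.) All branches close.

Unsatisfiable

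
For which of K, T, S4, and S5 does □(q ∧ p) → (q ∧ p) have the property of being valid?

T, S4, S5

T-tableau for the negation ¬(□(q ∧ p) → (q ∧ p)):
1. ¬(□(q ∧ p) → (q ∧ p)), u
2. □(q ∧ p), u   [¬→-rule on 1]
3. ¬(q ∧ p), u   [¬→-rule on 1]
4. q ∧ p, u   [□-rule on 2 via uRu]
5. q, u   [∧-rule on 4]
6. p, u   [∧-rule on 4]
7. ¬p, u   [¬∧-rule on 3 (branches; this branch)]
Accessibility: uRu
Branch closes: p and ¬p both at u.
Every branch closes (one shown): valid in T, hence also in S4, S5 (every theorem of T is a theorem of S4 and S5).
K-tableau for the negation ¬(□(q ∧ p) → (q ∧ p)):
1. ¬(□(q ∧ p) → (q ∧ p)), u
2. □(q ∧ p), u   [¬→-rule on 1]
3. ¬(q ∧ p), u   [¬→-rule on 1]
4. ¬p, u   [¬∧-rule on 3 (branches; this branch)]
Complete open branch: countermodel on a K-frame, so not valid in K.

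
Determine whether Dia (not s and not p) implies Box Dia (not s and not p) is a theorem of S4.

Not valid

Tableau for the negation not (Dia (not s and not p) implies Box Dia (not s and not p)):
1. not (Dia (not s and not p) implies Box Dia (not s and not p)), u
2. Dia (not s and not p), u
3. not Box Dia (not s and not p), u
4. not s and not p, v
5. not s, v
6. not p, v
7. not Dia (not s and not p), w
8. not (not s and not p), w
9. p, w
Accessibility: uRu, uRv, uRw, vRv, wRw
The negation has an open branch (countermodel exists).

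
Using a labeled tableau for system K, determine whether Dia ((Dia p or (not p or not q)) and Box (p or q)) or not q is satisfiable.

Yes, satisfiable

1. Dia ((Dia p or (not p or not q)) and Box (p or q)) or not q, w0
2. not q, w0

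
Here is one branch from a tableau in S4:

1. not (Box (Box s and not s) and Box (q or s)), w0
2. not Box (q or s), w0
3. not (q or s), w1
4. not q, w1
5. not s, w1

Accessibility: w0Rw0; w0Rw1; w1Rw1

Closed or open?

No world carries both an atom and its negation.

Not closed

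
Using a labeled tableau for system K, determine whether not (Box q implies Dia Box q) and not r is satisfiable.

Satisfiable (open branch found)

1. not (Box q implies Dia Box q) and not r, 0
2. not (Box q implies Dia Box q), 0
3. not r, 0
4. Box q, 0
5. not Dia Box q, 0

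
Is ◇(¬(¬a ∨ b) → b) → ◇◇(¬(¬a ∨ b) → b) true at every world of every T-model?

Tableau for the negation ¬(◇(¬(¬a ∨ b) → b) → ◇◇(¬(¬a ∨ b) → b)):
1. ¬(◇(¬(¬a ∨ b) → b) → ◇◇(¬(¬a ∨ b) → b)), u
2. ◇(¬(¬a ∨ b) → b), u   [¬→-rule on 1]
3. ¬◇◇(¬(¬a ∨ b) → b), u   [¬→-rule on 1]
4. ¬◇(¬(¬a ∨ b) → b), u   [¬◇-rule on 3 via uRu]
5. ¬(¬(¬a ∨ b) → b), u   [¬◇-rule on 4 via uRu]
6. ¬(¬a ∨ b), u   [¬→-rule on 5]
7. ¬b, u   [¬→-rule on 5]
8. a, u   [¬∨-rule on 6]
9. ¬(¬a ∨ b) → b, v   [◇-rule on 2: fresh world v, uRv]
10. ¬◇(¬(¬a ∨ b) → b), v   [¬◇-rule on 3 via uRv]
11. ¬(¬(¬a ∨ b) → b), v   [¬◇-rule on 4 via uRv]
12. ¬(¬a ∨ b), v   [¬→-rule on 11]
13. ¬b, v   [¬→-rule on 11]
14. a, v   [¬∨-rule on 12]
15. ¬a ∨ b, v   [→-rule on 9 (branches; this branch)]
16. b, v   [∨-rule on 15 (branches; this branch)]
Accessibility: uRu, uRv, vRv
Branch closes: b and ¬b both at v.
Every branch of the negation's tableau closes; the branch above is one of them.

Yes, valid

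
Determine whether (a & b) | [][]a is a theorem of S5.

Tableau for the negation ~((a & b) | [][]a):
1. ~((a & b) | [][]a), u
2. ~(a & b), u
3. ~[][]a, u
4. ~b, u
5. ~[]a, v
6. ~a, w
Accessibility: uRu, uRv, uRw, vRu, vRv, vRw, wRu, wRv, wRw
The negation has an open branch (countermodel exists).

Not valid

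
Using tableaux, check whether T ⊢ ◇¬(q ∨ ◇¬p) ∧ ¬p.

No, not valid

Tableau for the negation ¬(◇¬(q ∨ ◇¬p) ∧ ¬p):
1. ¬(◇¬(q ∨ ◇¬p) ∧ ¬p), u
2. p, u
Accessibility: uRu
The negation has an open branch (countermodel exists).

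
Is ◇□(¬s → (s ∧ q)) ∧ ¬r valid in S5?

Tableau for the negation ¬(◇□(¬s → (s ∧ q)) ∧ ¬r):
1. ¬(◇□(¬s → (s ∧ q)) ∧ ¬r), 0
2. r, 0   [¬∧-rule on 1 (branches; this branch)]
Accessibility: 0R0
The negation has an open branch (countermodel exists).

No, not valid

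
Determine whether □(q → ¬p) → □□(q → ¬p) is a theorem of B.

Invalid (countermodel exists)

Tableau for the negation ¬(□(q → ¬p) → □□(q → ¬p)):
1. ¬(□(q → ¬p) → □□(q → ¬p)), 0
2. □(q → ¬p), 0   [¬→-rule on 1]
3. ¬□□(q → ¬p), 0   [¬→-rule on 1]
4. q → ¬p, 0   [□-rule on 2 via 0R0]
5. ¬p, 0   [→-rule on 4 (branches; this branch)]
6. ¬□(q → ¬p), 1   [¬□-rule on 3: fresh world 1, 0R1]
7. q → ¬p, 1   [□-rule on 2 via 0R1]
8. ¬p, 1   [→-rule on 7 (branches; this branch)]
9. ¬(q → ¬p), 2   [¬□-rule on 6: fresh world 2, 1R2]
10. q, 2   [¬→-rule on 9]
11. p, 2   [¬→-rule on 9]
Accessibility: 0R0, 0R1, 1R0, 1R1, 1R2, 2R1, 2R2
The negation has an open branch (countermodel exists).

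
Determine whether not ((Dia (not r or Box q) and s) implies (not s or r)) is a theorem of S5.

Tableau for the negation (Dia (not r or Box q) and s) implies (not s or r):
1. (Dia (not r or Box q) and s) implies (not s or r), 0
2. not s or r, 0
3. r, 0
Accessibility: 0R0
The negation has an open branch (countermodel exists).

Invalid (countermodel exists)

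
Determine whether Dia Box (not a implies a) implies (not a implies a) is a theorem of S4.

Tableau for the negation not (Dia Box (not a implies a) implies (not a implies a)):
1. not (Dia Box (not a implies a) implies (not a implies a)), u
2. Dia Box (not a implies a), u   [neg-implies-rule on 1]
3. not (not a implies a), u   [neg-implies-rule on 1]
4. not a, u   [neg-implies-rule on 3]
5. Box (not a implies a), v   [Dia-rule on 2: fresh world v, uRv]
6. not a implies a, v   [Box-rule on 5 via vRv]
7. a, v   [implies-rule on 6 (branches; this branch)]
Accessibility: uRu, uRv, vRv
The negation has an open branch (countermodel exists).

Invalid (countermodel exists)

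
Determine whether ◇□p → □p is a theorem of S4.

Invalid (countermodel exists)

Tableau for the negation ¬(◇□p → □p):
1. ¬(◇□p → □p), 0
2. ◇□p, 0
3. ¬□p, 0
4. □p, 1
5. p, 1
6. ¬p, 2
Accessibility: 0R0, 0R1, 0R2, 1R1, 2R2
The negation has an open branch (countermodel exists).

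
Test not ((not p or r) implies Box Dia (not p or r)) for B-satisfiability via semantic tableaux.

1. not ((not p or r) implies Box Dia (not p or r)), w0
2. not p or r, w0
3. not Box Dia (not p or r), w0
4. r, w0
5. not Dia (not p or r), w1
6. not (not p or r), w0
7. p, w0
8. not r, w0
Accessibility: w0Rw0, w0Rw1, w1Rw0, w1Rw1
Branch closes: r and not r both at w0.
All branches of the tableau close; one closing branch shown above.

Unsatisfiable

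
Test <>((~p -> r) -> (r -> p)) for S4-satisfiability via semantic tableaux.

Satisfiable (open branch found)

1. <>((~p -> r) -> (r -> p)), u
2. (~p -> r) -> (r -> p), v
3. r -> p, v
4. p, v
Accessibility: uRu, uRv, vRv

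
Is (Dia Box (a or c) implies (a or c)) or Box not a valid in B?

Tableau for the negation not ((Dia Box (a or c) implies (a or c)) or Box not a):
1. not ((Dia Box (a or c) implies (a or c)) or Box not a), w0
2. not (Dia Box (a or c) implies (a or c)), w0
3. not Box not a, w0
4. Dia Box (a or c), w0
5. not (a or c), w0
6. not a, w0
7. not c, w0
8. a, w1
9. Box (a or c), w2
10. a or c, w0
11. a or c, w2
12. c, w0
Accessibility: w0Rw0, w0Rw1, w0Rw2, w1Rw0, w1Rw1, w2Rw0, w2Rw2
Branch closes: c and not c both at w0.
Every branch of the negation's tableau closes; the branch above is one of them.

Valid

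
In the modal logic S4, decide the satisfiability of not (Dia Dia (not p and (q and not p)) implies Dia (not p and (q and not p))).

1. not (Dia Dia (not p and (q and not p)) implies Dia (not p and (q and not p))), u
2. Dia Dia (not p and (q and not p)), u   [neg-implies-rule on 1]
3. not Dia (not p and (q and not p)), u   [neg-implies-rule on 1]
4. not (not p and (q and not p)), u   [neg-Dia-rule on 3 via uRu]
5. not (q and not p), u   [neg-and-rule on 4 (branches; this branch)]
6. p, u   [neg-and-rule on 5 (branches; this branch)]
7. Dia (not p and (q and not p)), v   [Dia-rule on 2: fresh world v, uRv]
8. not (not p and (q and not p)), v   [neg-Dia-rule on 3 via uRv]
9. not (q and not p), v   [neg-and-rule on 8 (branches; this branch)]
10. p, v   [neg-and-rule on 9 (branches; this branch)]
11. not p and (q and not p), w   [Dia-rule on 7: fresh world w, vRw]
12. not p, w   [and-rule on 11]
13. q and not p, w   [and-rule on 11]
14. q, w   [and-rule on 13]
15. not (not p and (q and not p)), w   [neg-Dia-rule on 3 via uRw]
16. not (q and not p), w   [neg-and-rule on 15 (branches; this branch)]
17. p, w   [neg-and-rule on 16 (branches; this branch)]
Accessibility: uRu, uRv, uRw, vRv, vRw, wRw
Branch closes: p and not p both at w.
(One branch shown.) All branches close.

Unsatisfiable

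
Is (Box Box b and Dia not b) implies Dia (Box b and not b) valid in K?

Tableau for the negation not ((Box Box b and Dia not b) implies Dia (Box b and not b)):
1. not ((Box Box b and Dia not b) implies Dia (Box b and not b)), w0
2. Box Box b and Dia not b, w0
3. not Dia (Box b and not b), w0
4. Box Box b, w0
5. Dia not b, w0
6. not b, w1
7. not (Box b and not b), w1
8. Box b, w1
9. not Box b, w1
10. not b, w2
11. b, w2
Accessibility: w0Rw1, w1Rw2
Branch closes: b and not b both at w2.
All branches of the negation close; one closing branch shown above.

Valid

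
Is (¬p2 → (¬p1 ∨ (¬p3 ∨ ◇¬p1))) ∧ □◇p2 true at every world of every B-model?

Tableau for the negation ¬((¬p2 → (¬p1 ∨ (¬p3 ∨ ◇¬p1))) ∧ □◇p2):
1. ¬((¬p2 → (¬p1 ∨ (¬p3 ∨ ◇¬p1))) ∧ □◇p2), 0
2. ¬□◇p2, 0
3. ¬◇p2, 1
4. ¬p2, 0
5. ¬p2, 1
Accessibility: 0R0, 0R1, 1R0, 1R1
The negation has an open branch (countermodel exists).

No, not valid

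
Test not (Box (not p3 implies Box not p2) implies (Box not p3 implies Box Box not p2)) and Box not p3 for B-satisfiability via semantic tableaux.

1. not (Box (not p3 implies Box not p2) implies (Box not p3 implies Box Box not p2)) and Box not p3, u
2. not (Box (not p3 implies Box not p2) implies (Box not p3 implies Box Box not p2)), u
3. Box not p3, u
4. Box (not p3 implies Box not p2), u
5. not (Box not p3 implies Box Box not p2), u
6. not Box Box not p2, u
7. not p3, u
8. not p3 implies Box not p2, u
9. Box not p2, u
10. not p2, u
11. not Box not p2, v
12. not p3, v
13. not p3 implies Box not p2, v
14. not p2, v
15. Box not p2, v
16. p2, w
17. not p2, w
Accessibility: uRu, uRv, vRu, vRv, vRw, wRv, wRw
Branch closes: p2 and not p2 both at w.
Every branch closes; the branch above is one of them.

Unsatisfiable (every branch closes)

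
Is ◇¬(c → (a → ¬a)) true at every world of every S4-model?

No, not valid

Tableau for the negation ¬◇¬(c → (a → ¬a)):
1. ¬◇¬(c → (a → ¬a)), u
2. c → (a → ¬a), u
3. a → ¬a, u
4. ¬a, u
Accessibility: uRu
The negation has an open branch (countermodel exists).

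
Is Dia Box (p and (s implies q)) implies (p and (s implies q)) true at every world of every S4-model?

Invalid (countermodel exists)

Tableau for the negation not (Dia Box (p and (s implies q)) implies (p and (s implies q))):
1. not (Dia Box (p and (s implies q)) implies (p and (s implies q))), u
2. Dia Box (p and (s implies q)), u   [neg-implies-rule on 1]
3. not (p and (s implies q)), u   [neg-implies-rule on 1]
4. not (s implies q), u   [neg-and-rule on 3 (branches; this branch)]
5. s, u   [neg-implies-rule on 4]
6. not q, u   [neg-implies-rule on 4]
7. Box (p and (s implies q)), v   [Dia-rule on 2: fresh world v, uRv]
8. p and (s implies q), v   [Box-rule on 7 via vRv]
9. p, v   [and-rule on 8]
10. s implies q, v   [and-rule on 8]
11. q, v   [implies-rule on 10 (branches; this branch)]
Accessibility: uRu, uRv, vRv
The negation has an open branch (countermodel exists).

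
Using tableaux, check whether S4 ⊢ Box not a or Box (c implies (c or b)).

Valid in S4

Tableau for the negation not (Box not a or Box (c implies (c or b))):
1. not (Box not a or Box (c implies (c or b))), 0
2. not Box not a, 0
3. not Box (c implies (c or b)), 0
4. a, 1
5. not (c implies (c or b)), 2
6. c, 2
7. not (c or b), 2
8. not c, 2
9. not b, 2
Accessibility: 0R0, 0R1, 0R2, 1R1, 2R2
Branch closes: c and not c both at 2.
Every branch of the negation's tableau closes; the branch above is one of them.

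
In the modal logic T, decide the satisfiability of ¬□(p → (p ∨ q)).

Unsatisfiable

1. ¬□(p → (p ∨ q)), u
2. ¬(p → (p ∨ q)), v
3. p, v
4. ¬(p ∨ q), v
5. ¬p, v
6. ¬q, v
Accessibility: uRu, uRv, vRv
Branch closes: p and ¬p both at v.
Every branch closes; the branch above is one of them.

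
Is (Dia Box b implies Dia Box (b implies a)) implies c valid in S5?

Tableau for the negation not ((Dia Box b implies Dia Box (b implies a)) implies c):
1. not ((Dia Box b implies Dia Box (b implies a)) implies c), w0
2. Dia Box b implies Dia Box (b implies a), w0
3. not c, w0
4. Dia Box (b implies a), w0
5. Box (b implies a), w1
6. b implies a, w0
7. b implies a, w1
8. a, w0
9. a, w1
Accessibility: w0Rw0, w0Rw1, w1Rw0, w1Rw1
The negation has an open branch (countermodel exists).

Invalid (countermodel exists)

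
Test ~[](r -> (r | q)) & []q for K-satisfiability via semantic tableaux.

Unsatisfiable

1. ~[](r -> (r | q)) & []q, u
2. ~[](r -> (r | q)), u
3. []q, u
4. ~(r -> (r | q)), v
5. r, v
6. ~(r | q), v
7. ~r, v
8. ~q, v
Accessibility: uRv
Branch closes: r and ~r both at v.
(One branch shown.) All branches close.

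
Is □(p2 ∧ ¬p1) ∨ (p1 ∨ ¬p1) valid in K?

Tableau for the negation ¬(□(p2 ∧ ¬p1) ∨ (p1 ∨ ¬p1)):
1. ¬(□(p2 ∧ ¬p1) ∨ (p1 ∨ ¬p1)), u
2. ¬□(p2 ∧ ¬p1), u
3. ¬(p1 ∨ ¬p1), u
4. ¬p1, u
5. p1, u
Branch closes: p1 and ¬p1 both at u.
Every branch of the negation's tableau closes; the branch above is one of them.

Valid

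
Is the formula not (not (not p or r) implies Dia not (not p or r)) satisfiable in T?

Unsatisfiable (every branch closes)

1. not (not (not p or r) implies Dia not (not p or r)), w0
2. not (not p or r), w0
3. not Dia not (not p or r), w0
4. p, w0
5. not r, w0
6. not p or r, w0
7. r, w0
Accessibility: w0Rw0
Branch closes: r and not r both at w0.
Every branch closes; the branch above is one of them.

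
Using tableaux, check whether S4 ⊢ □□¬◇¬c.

Tableau for the negation ¬□□¬◇¬c:
1. ¬□□¬◇¬c, 0
2. ¬□¬◇¬c, 1   [¬□-rule on 1: fresh world 1, 0R1]
3. ◇¬c, 2   [¬□-rule on 2: fresh world 2, 1R2]
4. ¬c, 3   [◇-rule on 3: fresh world 3, 2R3]
Accessibility: 0R0, 0R1, 0R2, 0R3, 1R1, 1R2, 1R3, 2R2, 2R3, 3R3
The negation has an open branch (countermodel exists).

No, not valid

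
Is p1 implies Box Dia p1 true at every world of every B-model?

Tableau for the negation not (p1 implies Box Dia p1):
1. not (p1 implies Box Dia p1), w0
2. p1, w0
3. not Box Dia p1, w0
4. not Dia p1, w1
5. not p1, w0
Accessibility: w0Rw0, w0Rw1, w1Rw0, w1Rw1
Branch closes: p1 and not p1 both at w0.
Every branch of the negation's tableau closes; the branch above is one of them.

Valid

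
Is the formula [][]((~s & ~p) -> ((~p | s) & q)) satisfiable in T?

1. [][]((~s & ~p) -> ((~p | s) & q)), u
2. []((~s & ~p) -> ((~p | s) & q)), u
3. (~s & ~p) -> ((~p | s) & q), u
4. (~p | s) & q, u
5. ~p | s, u
6. q, u
7. s, u
Accessibility: uRu

Yes, satisfiable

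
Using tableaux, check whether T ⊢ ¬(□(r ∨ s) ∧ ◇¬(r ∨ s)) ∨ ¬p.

Valid

Tableau for the negation ¬(¬(□(r ∨ s) ∧ ◇¬(r ∨ s)) ∨ ¬p):
1. ¬(¬(□(r ∨ s) ∧ ◇¬(r ∨ s)) ∨ ¬p), u
2. □(r ∨ s) ∧ ◇¬(r ∨ s), u
3. p, u
4. □(r ∨ s), u
5. ◇¬(r ∨ s), u
6. r ∨ s, u
7. s, u
8. ¬(r ∨ s), v
9. ¬r, v
10. ¬s, v
11. r ∨ s, v
12. s, v
Accessibility: uRu, uRv, vRv
Branch closes: s and ¬s both at v.
All branches of the negation close; one closing branch shown above.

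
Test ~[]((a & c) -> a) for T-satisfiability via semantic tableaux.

No, unsatisfiable

1. ~[]((a & c) -> a), 0
2. ~((a & c) -> a), 1   [~[]-rule on 1: fresh world 1, 0R1]
3. a & c, 1   [~->-rule on 2]
4. ~a, 1   [~->-rule on 2]
5. a, 1   [&-rule on 3]
6. c, 1   [&-rule on 3]
Accessibility: 0R0, 0R1, 1R1
Branch closes: a and ~a both at 1.
All branches of the tableau close; one closing branch shown above.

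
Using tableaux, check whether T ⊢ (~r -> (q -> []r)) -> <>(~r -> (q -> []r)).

Tableau for the negation ~((~r -> (q -> []r)) -> <>(~r -> (q -> []r))):
1. ~((~r -> (q -> []r)) -> <>(~r -> (q -> []r))), 0
2. ~r -> (q -> []r), 0   [~->-rule on 1]
3. ~<>(~r -> (q -> []r)), 0   [~->-rule on 1]
4. ~(~r -> (q -> []r)), 0   [~<>-rule on 3 via 0R0]
5. ~r, 0   [~->-rule on 4]
6. ~(q -> []r), 0   [~->-rule on 4]
7. q, 0   [~->-rule on 6]
8. ~[]r, 0   [~->-rule on 6]
9. q -> []r, 0   [->-rule on 2 (branches; this branch)]
10. []r, 0   [->-rule on 9 (branches; this branch)]
11. r, 0   [[]-rule on 10 via 0R0]
Accessibility: 0R0
Branch closes: r and ~r both at 0.
All branches of the negation close; one closing branch shown above.

Yes, valid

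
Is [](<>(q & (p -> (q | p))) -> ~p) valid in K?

No, not valid

Tableau for the negation ~[](<>(q & (p -> (q | p))) -> ~p):
1. ~[](<>(q & (p -> (q | p))) -> ~p), u
2. ~(<>(q & (p -> (q | p))) -> ~p), v   [~[]-rule on 1: fresh world v, uRv]
3. <>(q & (p -> (q | p))), v   [~->-rule on 2]
4. p, v   [~->-rule on 2]
5. q & (p -> (q | p)), w   [<>-rule on 3: fresh world w, vRw]
6. q, w   [&-rule on 5]
7. p -> (q | p), w   [&-rule on 5]
8. q | p, w   [->-rule on 7 (branches; this branch)]
9. p, w   [|-rule on 8 (branches; this branch)]
Accessibility: uRv, vRw
The negation has an open branch (countermodel exists).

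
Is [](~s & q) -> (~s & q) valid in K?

Invalid (countermodel exists)

Tableau for the negation ~([](~s & q) -> (~s & q)):
1. ~([](~s & q) -> (~s & q)), w0
2. [](~s & q), w0
3. ~(~s & q), w0
4. ~q, w0
The negation has an open branch (countermodel exists).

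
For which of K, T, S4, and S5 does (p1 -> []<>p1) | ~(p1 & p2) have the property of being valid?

S5

S4-tableau for the negation ~((p1 -> []<>p1) | ~(p1 & p2)):
1. ~((p1 -> []<>p1) | ~(p1 & p2)), u
2. ~(p1 -> []<>p1), u
3. p1 & p2, u
4. p1, u
5. ~[]<>p1, u
6. p2, u
7. ~<>p1, v
8. ~p1, v
Accessibility: uRu, uRv, vRv
Complete open branch: countermodel on an S4-frame, so not valid in S4, nor in K, T (the same frame is also a K-frame and a T-frame).
S5-tableau for the negation ~((p1 -> []<>p1) | ~(p1 & p2)):
1. ~((p1 -> []<>p1) | ~(p1 & p2)), u
2. ~(p1 -> []<>p1), u
3. p1 & p2, u
4. p1, u
5. ~[]<>p1, u
6. p2, u
7. ~<>p1, v
8. ~p1, u
Accessibility: uRu, uRv, vRu, vRv
Branch closes: p1 and ~p1 both at u.
Every branch closes (one shown): valid in S5.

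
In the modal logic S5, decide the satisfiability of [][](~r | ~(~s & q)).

Satisfiable

1. [][](~r | ~(~s & q)), w0
2. [](~r | ~(~s & q)), w0
3. ~r | ~(~s & q), w0
4. ~(~s & q), w0
5. ~q, w0
Accessibility: w0Rw0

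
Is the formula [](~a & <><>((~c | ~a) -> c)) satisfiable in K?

1. [](~a & <><>((~c | ~a) -> c)), w0

Satisfiable (open branch found)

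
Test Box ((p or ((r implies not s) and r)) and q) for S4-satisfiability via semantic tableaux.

1. Box ((p or ((r implies not s) and r)) and q), w0
2. (p or ((r implies not s) and r)) and q, w0
3. p or ((r implies not s) and r), w0
4. q, w0
5. (r implies not s) and r, w0
6. r implies not s, w0
7. r, w0
8. not s, w0
Accessibility: w0Rw0

Satisfiable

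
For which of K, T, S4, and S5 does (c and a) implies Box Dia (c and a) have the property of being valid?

S5-tableau for the negation not ((c and a) implies Box Dia (c and a)):
1. not ((c and a) implies Box Dia (c and a)), w0
2. c and a, w0   [neg-implies-rule on 1]
3. not Box Dia (c and a), w0   [neg-implies-rule on 1]
4. c, w0   [and-rule on 2]
5. a, w0   [and-rule on 2]
6. not Dia (c and a), w1   [neg-Box-rule on 3: fresh world w1, w0Rw1]
7. not (c and a), w0   [neg-Dia-rule on 6 via w1Rw0]
8. not (c and a), w1   [neg-Dia-rule on 6 via w1Rw1]
9. not a, w0   [neg-and-rule on 7 (branches; this branch)]
Accessibility: w0Rw0, w0Rw1, w1Rw0, w1Rw1
Branch closes: a and not a both at w0.
Every branch closes (one shown): valid in S5.
S4-tableau for the negation not ((c and a) implies Box Dia (c and a)):
1. not ((c and a) implies Box Dia (c and a)), w0
2. c and a, w0   [neg-implies-rule on 1]
3. not Box Dia (c and a), w0   [neg-implies-rule on 1]
4. c, w0   [and-rule on 2]
5. a, w0   [and-rule on 2]
6. not Dia (c and a), w1   [neg-Box-rule on 3: fresh world w1, w0Rw1]
7. not (c and a), w1   [neg-Dia-rule on 6 via w1Rw1]
8. not a, w1   [neg-and-rule on 7 (branches; this branch)]
Accessibility: w0Rw0, w0Rw1, w1Rw1
Complete open branch: countermodel on an S4-frame, so not valid in S4, nor in K, T (the same frame is also a K-frame and a T-frame).

S5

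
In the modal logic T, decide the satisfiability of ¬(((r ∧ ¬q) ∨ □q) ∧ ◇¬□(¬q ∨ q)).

1. ¬(((r ∧ ¬q) ∨ □q) ∧ ◇¬□(¬q ∨ q)), w0
2. ¬◇¬□(¬q ∨ q), w0
3. □(¬q ∨ q), w0
4. ¬q ∨ q, w0
5. q, w0
Accessibility: w0Rw0

Satisfiable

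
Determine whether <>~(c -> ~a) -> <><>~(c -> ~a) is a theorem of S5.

Valid in S5

Tableau for the negation ~(<>~(c -> ~a) -> <><>~(c -> ~a)):
1. ~(<>~(c -> ~a) -> <><>~(c -> ~a)), u
2. <>~(c -> ~a), u
3. ~<><>~(c -> ~a), u
4. ~<>~(c -> ~a), u
5. c -> ~a, u
6. ~a, u
7. ~(c -> ~a), v
8. c, v
9. a, v
10. ~<>~(c -> ~a), v
11. c -> ~a, v
12. ~a, v
Accessibility: uRu, uRv, vRu, vRv
Branch closes: a and ~a both at v.
All branches of the negation close; one closing branch shown above.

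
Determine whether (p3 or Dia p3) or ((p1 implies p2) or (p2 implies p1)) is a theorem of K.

Tableau for the negation not ((p3 or Dia p3) or ((p1 implies p2) or (p2 implies p1))):
1. not ((p3 or Dia p3) or ((p1 implies p2) or (p2 implies p1))), 0
2. not (p3 or Dia p3), 0   [neg-or-rule on 1]
3. not ((p1 implies p2) or (p2 implies p1)), 0   [neg-or-rule on 1]
4. not p3, 0   [neg-or-rule on 2]
5. not Dia p3, 0   [neg-or-rule on 2]
6. not (p1 implies p2), 0   [neg-or-rule on 3]
7. not (p2 implies p1), 0   [neg-or-rule on 3]
8. p1, 0   [neg-implies-rule on 6]
9. not p2, 0   [neg-implies-rule on 6]
10. p2, 0   [neg-implies-rule on 7]
11. not p1, 0   [neg-implies-rule on 7]
Branch closes: p2 and not p2 both at 0.
All branches of the negation close; one closing branch shown above.

Yes, valid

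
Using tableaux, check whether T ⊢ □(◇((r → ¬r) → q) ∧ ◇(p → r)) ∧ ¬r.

Invalid (countermodel exists)

Tableau for the negation ¬(□(◇((r → ¬r) → q) ∧ ◇(p → r)) ∧ ¬r):
1. ¬(□(◇((r → ¬r) → q) ∧ ◇(p → r)) ∧ ¬r), 0
2. r, 0   [¬∧-rule on 1 (branches; this branch)]
Accessibility: 0R0
The negation has an open branch (countermodel exists).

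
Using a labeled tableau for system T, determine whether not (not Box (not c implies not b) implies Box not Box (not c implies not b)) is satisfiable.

Satisfiable

1. not (not Box (not c implies not b) implies Box not Box (not c implies not b)), 0
2. not Box (not c implies not b), 0   [neg-implies-rule on 1]
3. not Box not Box (not c implies not b), 0   [neg-implies-rule on 1]
4. not (not c implies not b), 1   [neg-Box-rule on 2: fresh world 1, 0R1]
5. not c, 1   [neg-implies-rule on 4]
6. b, 1   [neg-implies-rule on 4]
7. Box (not c implies not b), 2   [neg-Box-rule on 3: fresh world 2, 0R2]
8. not c implies not b, 2   [Box-rule on 7 via 2R2]
9. not b, 2   [implies-rule on 8 (branches; this branch)]
Accessibility: 0R0, 0R1, 0R2, 1R1, 2R2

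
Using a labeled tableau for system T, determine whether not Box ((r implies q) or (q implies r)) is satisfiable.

Unsatisfiable (every branch closes)

1. not Box ((r implies q) or (q implies r)), w0
2. not ((r implies q) or (q implies r)), w1   [neg-Box-rule on 1: fresh world w1, w0Rw1]
3. not (r implies q), w1   [neg-or-rule on 2]
4. not (q implies r), w1   [neg-or-rule on 2]
5. r, w1   [neg-implies-rule on 3]
6. not q, w1   [neg-implies-rule on 3]
7. q, w1   [neg-implies-rule on 4]
8. not r, w1   [neg-implies-rule on 4]
Accessibility: w0Rw0, w0Rw1, w1Rw1
Branch closes: q and not q both at w1.
All branches of the tableau close; one closing branch shown above.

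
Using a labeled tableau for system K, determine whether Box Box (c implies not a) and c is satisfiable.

1. Box Box (c implies not a) and c, w0
2. Box Box (c implies not a), w0
3. c, w0

Satisfiable (open branch found)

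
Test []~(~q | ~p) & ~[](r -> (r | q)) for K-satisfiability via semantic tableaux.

Unsatisfiable

1. []~(~q | ~p) & ~[](r -> (r | q)), 0
2. []~(~q | ~p), 0
3. ~[](r -> (r | q)), 0
4. ~(r -> (r | q)), 1
5. r, 1
6. ~(r | q), 1
7. ~r, 1
8. ~q, 1
Accessibility: 0R1
Branch closes: r and ~r both at 1.
All branches of the tableau close; one closing branch shown above.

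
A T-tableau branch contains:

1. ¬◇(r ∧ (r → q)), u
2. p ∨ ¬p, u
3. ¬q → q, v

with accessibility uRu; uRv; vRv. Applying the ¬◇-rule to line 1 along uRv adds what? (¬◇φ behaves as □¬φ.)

¬(r ∧ (r → q)), v

¬◇φ behaves as □¬φ: propagate the negated body to each accessible world.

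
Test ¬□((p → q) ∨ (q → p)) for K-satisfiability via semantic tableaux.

1. ¬□((p → q) ∨ (q → p)), w0
2. ¬((p → q) ∨ (q → p)), w1
3. ¬(p → q), w1
4. ¬(q → p), w1
5. p, w1
6. ¬q, w1
7. q, w1
8. ¬p, w1
Accessibility: w0Rw1
Branch closes: q and ¬q both at w1.
(One branch shown.) All branches close.

Unsatisfiable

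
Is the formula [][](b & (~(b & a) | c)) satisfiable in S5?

1. [][](b & (~(b & a) | c)), u
2. [](b & (~(b & a) | c)), u
3. b & (~(b & a) | c), u
4. b, u
5. ~(b & a) | c, u
6. c, u
Accessibility: uRu

Yes, satisfiable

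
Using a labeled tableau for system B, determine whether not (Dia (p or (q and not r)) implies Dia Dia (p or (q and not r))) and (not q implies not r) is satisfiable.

Unsatisfiable (every branch closes)

1. not (Dia (p or (q and not r)) implies Dia Dia (p or (q and not r))) and (not q implies not r), w0
2. not (Dia (p or (q and not r)) implies Dia Dia (p or (q and not r))), w0
3. not q implies not r, w0
4. Dia (p or (q and not r)), w0
5. not Dia Dia (p or (q and not r)), w0
6. not Dia (p or (q and not r)), w0
7. not (p or (q and not r)), w0
8. not p, w0
9. not (q and not r), w0
10. not r, w0
11. not q, w0
12. p or (q and not r), w1
13. not Dia (p or (q and not r)), w1
14. not (p or (q and not r)), w1
15. not p, w1
16. not (q and not r), w1
17. q and not r, w1
18. q, w1
19. not r, w1
20. r, w1
Accessibility: w0Rw0, w0Rw1, w1Rw0, w1Rw1
Branch closes: r and not r both at w1.
Every branch closes; the branch above is one of them.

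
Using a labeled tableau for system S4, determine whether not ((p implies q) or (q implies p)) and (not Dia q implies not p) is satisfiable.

1. not ((p implies q) or (q implies p)) and (not Dia q implies not p), 0
2. not ((p implies q) or (q implies p)), 0
3. not Dia q implies not p, 0
4. not (p implies q), 0
5. not (q implies p), 0
6. p, 0
7. not q, 0
8. q, 0
9. not p, 0
Accessibility: 0R0
Branch closes: q and not q both at 0.
Every branch closes; the branch above is one of them.

No, unsatisfiable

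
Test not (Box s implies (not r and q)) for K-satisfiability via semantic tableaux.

1. not (Box s implies (not r and q)), u
2. Box s, u
3. not (not r and q), u
4. not q, u

Satisfiable (open branch found)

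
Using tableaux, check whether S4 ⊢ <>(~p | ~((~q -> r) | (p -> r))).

Tableau for the negation ~<>(~p | ~((~q -> r) | (p -> r))):
1. ~<>(~p | ~((~q -> r) | (p -> r))), u
2. ~(~p | ~((~q -> r) | (p -> r))), u   [~<>-rule on 1 via uRu]
3. p, u   [~|-rule on 2]
4. (~q -> r) | (p -> r), u   [~|-rule on 2]
5. p -> r, u   [|-rule on 4 (branches; this branch)]
6. r, u   [->-rule on 5 (branches; this branch)]
Accessibility: uRu
The negation has an open branch (countermodel exists).

Not valid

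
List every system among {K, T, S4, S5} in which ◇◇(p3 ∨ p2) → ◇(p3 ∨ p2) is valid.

S4, S5

S4-tableau for the negation ¬(◇◇(p3 ∨ p2) → ◇(p3 ∨ p2)):
1. ¬(◇◇(p3 ∨ p2) → ◇(p3 ∨ p2)), u
2. ◇◇(p3 ∨ p2), u
3. ¬◇(p3 ∨ p2), u
4. ¬(p3 ∨ p2), u
5. ¬p3, u
6. ¬p2, u
7. ◇(p3 ∨ p2), v
8. ¬(p3 ∨ p2), v
9. ¬p3, v
10. ¬p2, v
11. p3 ∨ p2, w
12. ¬(p3 ∨ p2), w
13. ¬p3, w
14. ¬p2, w
15. p2, w
Accessibility: uRu, uRv, uRw, vRv, vRw, wRw
Branch closes: p2 and ¬p2 both at w.
Every branch closes (one shown): valid in S4, hence also in S5 (every theorem of S4 is a theorem of S5).
T-tableau for the negation ¬(◇◇(p3 ∨ p2) → ◇(p3 ∨ p2)):
1. ¬(◇◇(p3 ∨ p2) → ◇(p3 ∨ p2)), u
2. ◇◇(p3 ∨ p2), u
3. ¬◇(p3 ∨ p2), u
4. ¬(p3 ∨ p2), u
5. ¬p3, u
6. ¬p2, u
7. ◇(p3 ∨ p2), v
8. ¬(p3 ∨ p2), v
9. ¬p3, v
10. ¬p2, v
11. p3 ∨ p2, w
12. p2, w
Accessibility: uRu, uRv, vRv, vRw, wRw
Complete open branch: countermodel on a T-frame, so not valid in T, nor in K (the same frame is also a K-frame).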